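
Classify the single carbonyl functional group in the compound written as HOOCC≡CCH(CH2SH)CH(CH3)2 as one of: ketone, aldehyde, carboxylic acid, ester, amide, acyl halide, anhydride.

carboxylic acid

The carbonyl is in the HOOC segment: –COOH: carbonyl C bonded to –OH and C → carboxylic acid (the –OH is not a separate alcohol).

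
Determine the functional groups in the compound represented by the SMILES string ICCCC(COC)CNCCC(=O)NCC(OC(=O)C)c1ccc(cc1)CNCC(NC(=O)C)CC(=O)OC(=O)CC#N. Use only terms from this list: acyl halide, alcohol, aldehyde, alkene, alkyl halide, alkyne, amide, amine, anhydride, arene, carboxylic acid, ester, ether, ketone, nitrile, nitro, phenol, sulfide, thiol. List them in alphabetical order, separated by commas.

alkyl halide, amide, amine, anhydride, arene, ester, ether, nitrile

halogen on an sp³ carbon → alkyl halide.
pendant –CH2OCH3: C–O–C linkage → ether.
C–N–C with sp³ carbons and no adjacent C=O → amine (secondary).
–C(=O)–N– linkage → amide (the N is not an amine).
pendant –OC(=O)CH3: an acyloxy group → ester.
para-disubstituted benzene ring → arene.
C–N–C with sp³ carbons and no adjacent C=O → amine (secondary).
pendant –NHC(=O)CH3: N bonded to a carbonyl → amide (not amine).
two acyl groups sharing one oxygen, –C(=O)–O–C(=O)– → anhydride.
–C≡N: carbon triple-bonded to nitrogen → nitrile.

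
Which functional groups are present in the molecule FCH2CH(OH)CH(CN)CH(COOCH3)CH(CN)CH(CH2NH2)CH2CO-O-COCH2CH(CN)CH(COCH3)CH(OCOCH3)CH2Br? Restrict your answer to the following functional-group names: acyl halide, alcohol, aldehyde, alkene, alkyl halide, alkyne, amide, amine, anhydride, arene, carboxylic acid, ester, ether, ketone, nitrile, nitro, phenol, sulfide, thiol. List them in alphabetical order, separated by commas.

alcohol, alkyl halide, amine, anhydride, ester, ketone, nitrile

Taking each segment in turn:
  FCH2: halogen on an sp³ carbon → alkyl halide.
  CH(OH): –OH on an sp³ carbon → alcohol (secondary).
  CH(CN): pendant –C≡N: nitrile.
  CH(COOCH3): pendant –COOCH3: carbonyl C bonded to C and –OCH3 → ester.
  CH(CN): pendant –C≡N: nitrile.
  CH(CH2NH2): pendant –CH2NH2: N on sp³ C, no adjacent C=O → amine.
  CH2CO-O-COCH2: two acyl groups sharing one oxygen, –C(=O)–O–C(=O)– → anhydride.
  CH(CN): pendant –C≡N: nitrile.
  CH(COCH3): pendant –COCH3: carbonyl C bonded to two carbons → ketone.
  CH(OCOCH3): pendant –OC(=O)CH3: an acyloxy group → ester.
  CH2Br: halogen on an sp³ carbon → alkyl halide.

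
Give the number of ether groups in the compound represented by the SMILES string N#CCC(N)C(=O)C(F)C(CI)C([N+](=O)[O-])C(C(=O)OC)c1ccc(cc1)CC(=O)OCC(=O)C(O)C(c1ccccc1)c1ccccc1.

0

Working along the chain:
  N≡C: N≡C–: carbon triple-bonded to nitrogen → nitrile.
  CH(NH2): –NH2 on an sp³ carbon with no adjacent C=O → amine.
  CO: –C(=O)– with carbon on both sides → ketone.
  CH(F): halogen on an sp³ carbon → alkyl halide.
  CH(CH2I): pendant –CH2X: halogen on sp³ carbon → alkyl halide.
  CH(NO2): –NO2 on an sp³ carbon → nitro (the N=O is not a carbonyl).
  CH(COOCH3): pendant –COOCH3: carbonyl C bonded to C and –OCH3 → ester.
  C6H4: para-disubstituted benzene ring → arene.
  CH2COOCH2: –C(=O)–O–C with C on the carbonyl side → ester.
  CO: –C(=O)– with carbon on both sides → ketone.
  CH(OH): –OH on an sp³ carbon → alcohol (secondary).
  CH(C6H5): pendant –C6H5: benzene ring → arene.
  C6H5: –C6H5 phenyl ring → arene.
No segment is a ether: CH(COOCH3) is ester, not ether; CH2COOCH2 is ester, not ether; CH(OH) is alcohol, not ether. → 0.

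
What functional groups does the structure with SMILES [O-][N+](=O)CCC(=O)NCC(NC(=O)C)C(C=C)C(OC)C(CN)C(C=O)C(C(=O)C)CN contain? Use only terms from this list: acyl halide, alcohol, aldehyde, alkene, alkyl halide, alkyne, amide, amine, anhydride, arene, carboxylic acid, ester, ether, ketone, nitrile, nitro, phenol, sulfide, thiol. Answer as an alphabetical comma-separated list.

aldehyde, alkene, amide, amine, ether, ketone, nitro

–NO2 on carbon → nitro group.
–C(=O)–N– linkage → amide (the N is not an amine).
pendant –NHC(=O)CH3: N bonded to a carbonyl → amide (not amine).
pendant –CH=CH2: C=C double bond → alkene.
pendant –OCH3: C–O–C with sp³ C, no adjacent C=O → ether.
pendant –CH2NH2: N on sp³ C, no adjacent C=O → amine.
pendant –CHO: carbonyl C bonded to C and H → aldehyde.
pendant –COCH3: carbonyl C bonded to two carbons → ketone.
–NH2 on an sp³ carbon with no adjacent C=O → amine.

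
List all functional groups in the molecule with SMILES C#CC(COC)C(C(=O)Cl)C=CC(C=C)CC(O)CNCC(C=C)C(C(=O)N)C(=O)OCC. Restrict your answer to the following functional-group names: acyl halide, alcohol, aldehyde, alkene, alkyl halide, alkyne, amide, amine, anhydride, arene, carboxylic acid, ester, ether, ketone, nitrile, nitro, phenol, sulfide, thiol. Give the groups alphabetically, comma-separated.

Taking each segment in turn:
  HC≡C: C≡C triple bond → alkyne.
  CH(CH2OCH3): pendant –CH2OCH3: C–O–C linkage → ether.
  CH(COCl): pendant –C(=O)X: carbonyl C bonded to C and halogen → acyl halide.
  CH=CH: C=C double bond → alkene.
  CH(CH=CH2): pendant –CH=CH2: C=C double bond → alkene.
  CH(OH): –OH on an sp³ carbon → alcohol (secondary).
  CH2NHCH2: C–N–C with sp³ carbons and no adjacent C=O → amine (secondary).
  CH(CH=CH2): pendant –CH=CH2: C=C double bond → alkene.
  CH(CONH2): pendant –CONH2: carbonyl C bonded to C and N → amide.
  COOCH2CH3: –C(=O)OCH2CH3: carbonyl C bonded to C and to –OEt → ester.

acyl halide, alcohol, alkene, alkyne, amide, amine, ester, ether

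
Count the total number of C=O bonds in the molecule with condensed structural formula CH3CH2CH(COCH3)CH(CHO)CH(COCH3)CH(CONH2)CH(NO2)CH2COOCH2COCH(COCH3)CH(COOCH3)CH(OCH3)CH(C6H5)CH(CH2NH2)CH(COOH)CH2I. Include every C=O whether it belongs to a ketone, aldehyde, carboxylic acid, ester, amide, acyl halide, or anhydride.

9

CH(COCH3): ketone, 1 C=O (running total 1).
CH(CHO): aldehyde, 1 C=O (running total 2).
CH(COCH3): ketone, 1 C=O (running total 3).
CH(CONH2): amide, 1 C=O (running total 4).
CH2COOCH2: ester, 1 C=O (running total 5).
CO: ketone, 1 C=O (running total 6).
CH(COCH3): ketone, 1 C=O (running total 7).
CH(COOCH3): ester, 1 C=O (running total 8).
CH(COOH): carboxylic acid, 1 C=O (running total 9).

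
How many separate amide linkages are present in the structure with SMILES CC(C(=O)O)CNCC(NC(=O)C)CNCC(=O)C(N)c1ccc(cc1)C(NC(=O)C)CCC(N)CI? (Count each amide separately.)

2

Taking each segment in turn:
  CH(COOH): pendant –COOH: carbonyl C bonded to C and –OH → carboxylic acid.
  CH2NHCH2: C–N–C with sp³ carbons and no adjacent C=O → amine (secondary).
  CH(NHCOCH3): pendant –NHC(=O)CH3: N bonded to a carbonyl → amide (not amine).
  CH2NHCH2: C–N–C with sp³ carbons and no adjacent C=O → amine (secondary).
  CO: –C(=O)– with carbon on both sides → ketone.
  CH(NH2): –NH2 on an sp³ carbon with no adjacent C=O → amine.
  C6H4: para-disubstituted benzene ring → arene.
  CH(NHCOCH3): pendant –NHC(=O)CH3: N bonded to a carbonyl → amide (not amine).
  CH(NH2): –NH2 on an sp³ carbon with no adjacent C=O → amine.
  CH2I: halogen on an sp³ carbon → alkyl halide.
Amide appears at: CH(NHCOCH3), CH(NHCOCH3) → 2.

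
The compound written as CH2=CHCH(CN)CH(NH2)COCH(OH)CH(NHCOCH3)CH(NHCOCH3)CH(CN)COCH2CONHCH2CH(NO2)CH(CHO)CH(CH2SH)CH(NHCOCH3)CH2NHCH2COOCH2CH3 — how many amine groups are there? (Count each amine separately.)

Working along the chain:
  CH2=CH: C=C double bond → alkene.
  CH(CN): pendant –C≡N: nitrile.
  CH(NH2): –NH2 on an sp³ carbon with no adjacent C=O → amine.
  CO: –C(=O)– with carbon on both sides → ketone.
  CH(OH): –OH on an sp³ carbon → alcohol (secondary).
  CH(NHCOCH3): pendant –NHC(=O)CH3: N bonded to a carbonyl → amide (not amine).
  CH(NHCOCH3): pendant –NHC(=O)CH3: N bonded to a carbonyl → amide (not amine).
  CH(CN): pendant –C≡N: nitrile.
  CO: –C(=O)– with carbon on both sides → ketone.
  CH2CONHCH2: –C(=O)–N– linkage → amide (the N is not an amine).
  CH(NO2): –NO2 on an sp³ carbon → nitro (the N=O is not a carbonyl).
  CH(CHO): pendant –CHO: carbonyl C bonded to C and H → aldehyde.
  CH(CH2SH): pendant –CH2SH → thiol.
  CH(NHCOCH3): pendant –NHC(=O)CH3: N bonded to a carbonyl → amide (not amine).
  CH2NHCH2: C–N–C with sp³ carbons and no adjacent C=O → amine (secondary).
  COOCH2CH3: –C(=O)OCH2CH3: carbonyl C bonded to C and to –OEt → ester.
Amine appears at: CH(NH2), CH2NHCH2 → 2.

2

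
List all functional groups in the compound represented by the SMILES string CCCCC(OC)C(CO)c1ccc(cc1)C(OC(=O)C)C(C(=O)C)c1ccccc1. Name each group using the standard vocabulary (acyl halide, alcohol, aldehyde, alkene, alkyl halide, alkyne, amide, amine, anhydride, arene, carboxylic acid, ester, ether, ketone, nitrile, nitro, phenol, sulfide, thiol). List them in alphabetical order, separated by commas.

Reading the structure from left to right:
  CH(OCH3): pendant –OCH3: C–O–C with sp³ C, no adjacent C=O → ether.
  CH(CH2OH): pendant –CH2OH on an sp³ backbone C → alcohol.
  C6H4: para-disubstituted benzene ring → arene.
  CH(OCOCH3): pendant –OC(=O)CH3: an acyloxy group → ester.
  CH(COCH3): pendant –COCH3: carbonyl C bonded to two carbons → ketone.
  C6H5: –C6H5 phenyl ring → arene.

alcohol, arene, ester, ether, ketone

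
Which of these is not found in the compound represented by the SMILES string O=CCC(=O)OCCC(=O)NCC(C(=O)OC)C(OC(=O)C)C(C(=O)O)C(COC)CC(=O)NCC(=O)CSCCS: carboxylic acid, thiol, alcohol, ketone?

carboxylic acid: present (CH(COOH) — pendant –COOH: carbonyl C bonded to C and –OH → carboxylic acid).
ketone: present (CO — –C(=O)– with carbon on both sides → ketone).
thiol: present (CH2SH — –SH on an sp³ carbon → thiol).
alcohol: absent. In CH(COOH), the –OH sits on a carbonyl carbon, making it part of a carboxylic acid, not an alcohol.

alcohol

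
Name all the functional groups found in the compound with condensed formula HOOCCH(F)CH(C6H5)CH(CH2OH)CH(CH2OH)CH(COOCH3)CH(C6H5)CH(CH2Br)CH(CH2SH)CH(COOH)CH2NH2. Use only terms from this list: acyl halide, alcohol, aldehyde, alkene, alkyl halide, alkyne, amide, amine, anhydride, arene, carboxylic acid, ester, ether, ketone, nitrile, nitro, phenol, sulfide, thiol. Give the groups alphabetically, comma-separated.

–COOH: carbonyl C bonded to –OH and C → carboxylic acid (the –OH is not a separate alcohol).
halogen on an sp³ carbon → alkyl halide.
pendant –C6H5: benzene ring → arene.
pendant –CH2OH on an sp³ backbone C → alcohol.
pendant –CH2OH on an sp³ backbone C → alcohol.
pendant –COOCH3: carbonyl C bonded to C and –OCH3 → ester.
pendant –C6H5: benzene ring → arene.
pendant –CH2X: halogen on sp³ carbon → alkyl halide.
pendant –CH2SH → thiol.
pendant –COOH: carbonyl C bonded to C and –OH → carboxylic acid.
–NH2 on an sp³ carbon with no adjacent C=O → amine.

alcohol, alkyl halide, amine, arene, carboxylic acid, ester, thiol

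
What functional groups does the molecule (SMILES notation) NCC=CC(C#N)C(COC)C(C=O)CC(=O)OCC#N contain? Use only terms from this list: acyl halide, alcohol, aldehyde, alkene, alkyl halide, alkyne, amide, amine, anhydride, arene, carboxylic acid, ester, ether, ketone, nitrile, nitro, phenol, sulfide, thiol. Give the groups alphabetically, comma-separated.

–NH2 on an sp³ carbon with no adjacent C=O → amine.
C=C double bond → alkene.
pendant –C≡N: nitrile.
pendant –CH2OCH3: C–O–C linkage → ether.
pendant –CHO: carbonyl C bonded to C and H → aldehyde.
–C(=O)–O–C with C on the carbonyl side → ester.
–C≡N: carbon triple-bonded to nitrogen → nitrile.

aldehyde, alkene, amine, ester, ether, nitrile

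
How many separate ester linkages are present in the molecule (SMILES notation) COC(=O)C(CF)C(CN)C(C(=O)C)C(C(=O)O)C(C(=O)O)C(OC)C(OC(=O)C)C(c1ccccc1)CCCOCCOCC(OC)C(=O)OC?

3

Taking each segment in turn:
  CH3OOC: CH3O–C(=O)–: carbonyl C bonded to C and to –OCH3 → ester (not ketone + ether).
  CH(CH2F): pendant –CH2X: halogen on sp³ carbon → alkyl halide.
  CH(CH2NH2): pendant –CH2NH2: N on sp³ C, no adjacent C=O → amine.
  CH(COCH3): pendant –COCH3: carbonyl C bonded to two carbons → ketone.
  CH(COOH): pendant –COOH: carbonyl C bonded to C and –OH → carboxylic acid.
  CH(COOH): pendant –COOH: carbonyl C bonded to C and –OH → carboxylic acid.
  CH(OCH3): pendant –OCH3: C–O–C with sp³ C, no adjacent C=O → ether.
  CH(OCOCH3): pendant –OC(=O)CH3: an acyloxy group → ester.
  CH(C6H5): pendant –C6H5: benzene ring → arene.
  CH2OCH2: C–O–C with sp³ carbons on both sides and no adjacent C=O → ether.
  CH2OCH2: C–O–C with sp³ carbons on both sides and no adjacent C=O → ether.
  CH(OCH3): pendant –OCH3: C–O–C with sp³ C, no adjacent C=O → ether.
  COOCH3: –C(=O)OCH3: carbonyl C bonded to C and to –OCH3 → ester (not ketone + ether).
Ester appears at: CH3OOC, CH(OCOCH3), COOCH3 → 3.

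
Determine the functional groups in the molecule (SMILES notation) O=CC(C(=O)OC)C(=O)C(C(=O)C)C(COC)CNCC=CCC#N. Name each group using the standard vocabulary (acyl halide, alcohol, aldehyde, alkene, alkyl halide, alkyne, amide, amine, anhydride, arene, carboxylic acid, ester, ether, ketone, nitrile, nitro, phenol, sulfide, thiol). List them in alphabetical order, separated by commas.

terminal –CHO: carbonyl C bonded to H and C → aldehyde.
pendant –COOCH3: carbonyl C bonded to C and –OCH3 → ester.
–C(=O)– with carbon on both sides → ketone.
pendant –COCH3: carbonyl C bonded to two carbons → ketone.
pendant –CH2OCH3: C–O–C linkage → ether.
C–N–C with sp³ carbons and no adjacent C=O → amine (secondary).
C=C double bond → alkene.
–C≡N: carbon triple-bonded to nitrogen → nitrile.

aldehyde, alkene, amine, ester, ether, ketone, nitrile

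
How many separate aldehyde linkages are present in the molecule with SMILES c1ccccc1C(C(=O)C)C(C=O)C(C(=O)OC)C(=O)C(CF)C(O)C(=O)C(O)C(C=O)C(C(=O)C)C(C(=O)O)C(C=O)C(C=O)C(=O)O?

4

Taking each segment in turn:
  C6H5: C6H5– phenyl ring → arene.
  CH(COCH3): pendant –COCH3: carbonyl C bonded to two carbons → ketone.
  CH(CHO): pendant –CHO: carbonyl C bonded to C and H → aldehyde.
  CH(COOCH3): pendant –COOCH3: carbonyl C bonded to C and –OCH3 → ester.
  CO: –C(=O)– with carbon on both sides → ketone.
  CH(CH2F): pendant –CH2X: halogen on sp³ carbon → alkyl halide.
  CH(OH): –OH on an sp³ carbon → alcohol (secondary).
  CO: –C(=O)– with carbon on both sides → ketone.
  CH(OH): –OH on an sp³ carbon → alcohol (secondary).
  CH(CHO): pendant –CHO: carbonyl C bonded to C and H → aldehyde.
  CH(COCH3): pendant –COCH3: carbonyl C bonded to two carbons → ketone.
  CH(COOH): pendant –COOH: carbonyl C bonded to C and –OH → carboxylic acid.
  CH(CHO): pendant –CHO: carbonyl C bonded to C and H → aldehyde.
  CH(CHO): pendant –CHO: carbonyl C bonded to C and H → aldehyde.
  COOH: –COOH: carbonyl C bonded to –OH and C → carboxylic acid (the –OH is not a separate alcohol).
Aldehyde appears at: CH(CHO), CH(CHO), CH(CHO), CH(CHO) → 4.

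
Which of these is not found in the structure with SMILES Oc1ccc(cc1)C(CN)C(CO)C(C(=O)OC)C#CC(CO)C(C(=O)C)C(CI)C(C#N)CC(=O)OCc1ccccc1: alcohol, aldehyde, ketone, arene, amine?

amine: present (CH(CH2NH2) — pendant –CH2NH2: N on sp³ C, no adjacent C=O → amine).
alcohol: present (CH(CH2OH) — pendant –CH2OH on an sp³ backbone C → alcohol).
ketone: present (CH(COCH3) — pendant –COCH3: carbonyl C bonded to two carbons → ketone).
arene: present (HOC6H4 — –OH attached directly to an aromatic ring → phenol (not alcohol); the ring itself is an arene).
aldehyde: absent. In CH(COCH3), the carbonyl carbon is bonded to two carbons, so it is a ketone, not an aldehyde.

aldehyde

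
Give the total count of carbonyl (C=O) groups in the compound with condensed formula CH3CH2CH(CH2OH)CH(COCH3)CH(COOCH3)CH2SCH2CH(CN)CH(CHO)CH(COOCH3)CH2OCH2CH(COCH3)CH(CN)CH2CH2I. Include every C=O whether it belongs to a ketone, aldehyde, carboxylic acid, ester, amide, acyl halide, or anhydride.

5

CH(COCH3): ketone, 1 C=O (running total 1).
CH(COOCH3): ester, 1 C=O (running total 2).
CH(CHO): aldehyde, 1 C=O (running total 3).
CH(COOCH3): ester, 1 C=O (running total 4).
CH(COCH3): ketone, 1 C=O (running total 5).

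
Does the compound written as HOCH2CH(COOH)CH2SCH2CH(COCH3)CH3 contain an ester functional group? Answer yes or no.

Taking each segment in turn:
  HOCH2: HO– on an sp³ carbon → alcohol.
  CH(COOH): pendant –COOH: carbonyl C bonded to C and –OH → carboxylic acid.
  CH2SCH2: C–S–C linkage → sulfide (thioether).
  CH(COCH3): pendant –COCH3: carbonyl C bonded to two carbons → ketone.
The groups actually present are: alcohol, carboxylic acid, ketone, sulfide.

no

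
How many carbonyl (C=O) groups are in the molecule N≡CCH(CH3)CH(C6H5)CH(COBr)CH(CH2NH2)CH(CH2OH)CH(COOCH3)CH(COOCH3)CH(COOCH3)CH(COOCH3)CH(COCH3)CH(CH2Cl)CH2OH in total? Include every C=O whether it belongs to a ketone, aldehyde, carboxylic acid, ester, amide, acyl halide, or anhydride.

6

CH(COBr): acyl halide, 1 C=O (running total 1).
CH(COOCH3): ester, 1 C=O (running total 2).
CH(COOCH3): ester, 1 C=O (running total 3).
CH(COOCH3): ester, 1 C=O (running total 4).
CH(COOCH3): ester, 1 C=O (running total 5).
CH(COCH3): ketone, 1 C=O (running total 6).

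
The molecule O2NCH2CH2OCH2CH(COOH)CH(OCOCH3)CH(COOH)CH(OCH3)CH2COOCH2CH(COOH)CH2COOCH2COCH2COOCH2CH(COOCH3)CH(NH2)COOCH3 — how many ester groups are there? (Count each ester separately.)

–NO2 on carbon → nitro group.
C–O–C with sp³ carbons on both sides and no adjacent C=O → ether.
pendant –COOH: carbonyl C bonded to C and –OH → carboxylic acid.
pendant –OC(=O)CH3: an acyloxy group → ester.
pendant –COOH: carbonyl C bonded to C and –OH → carboxylic acid.
pendant –OCH3: C–O–C with sp³ C, no adjacent C=O → ether.
–C(=O)–O–C with C on the carbonyl side → ester.
pendant –COOH: carbonyl C bonded to C and –OH → carboxylic acid.
–C(=O)–O–C with C on the carbonyl side → ester.
–C(=O)– with carbon on both sides → ketone.
–C(=O)–O–C with C on the carbonyl side → ester.
pendant –COOCH3: carbonyl C bonded to C and –OCH3 → ester.
–NH2 on an sp³ carbon with no adjacent C=O → amine.
–C(=O)OCH3: carbonyl C bonded to C and to –OCH3 → ester (not ketone + ether).
Ester appears at: CH(OCOCH3), CH2COOCH2, CH2COOCH2, CH2COOCH2, CH(COOCH3), COOCH3 → 6.

6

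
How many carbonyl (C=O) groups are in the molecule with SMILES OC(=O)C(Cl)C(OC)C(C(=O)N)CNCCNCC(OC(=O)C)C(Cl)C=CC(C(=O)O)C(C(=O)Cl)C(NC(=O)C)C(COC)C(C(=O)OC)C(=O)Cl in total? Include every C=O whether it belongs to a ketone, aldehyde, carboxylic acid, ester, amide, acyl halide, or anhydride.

HOOC: carboxylic acid, 1 C=O (running total 1).
CH(CONH2): amide, 1 C=O (running total 2).
CH(OCOCH3): ester, 1 C=O (running total 3).
CH(COOH): carboxylic acid, 1 C=O (running total 4).
CH(COCl): acyl halide, 1 C=O (running total 5).
CH(NHCOCH3): amide, 1 C=O (running total 6).
CH(COOCH3): ester, 1 C=O (running total 7).
COCl: acyl halide, 1 C=O (running total 8).

8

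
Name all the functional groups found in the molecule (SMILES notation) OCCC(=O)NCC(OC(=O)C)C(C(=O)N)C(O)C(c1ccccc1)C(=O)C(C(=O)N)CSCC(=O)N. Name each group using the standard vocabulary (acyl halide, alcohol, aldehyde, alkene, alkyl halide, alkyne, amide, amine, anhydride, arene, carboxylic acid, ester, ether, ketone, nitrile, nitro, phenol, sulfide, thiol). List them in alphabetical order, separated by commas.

HO– on an sp³ carbon → alcohol.
–C(=O)–N– linkage → amide (the N is not an amine).
pendant –OC(=O)CH3: an acyloxy group → ester.
pendant –CONH2: carbonyl C bonded to C and N → amide.
–OH on an sp³ carbon → alcohol (secondary).
pendant –C6H5: benzene ring → arene.
–C(=O)– with carbon on both sides → ketone.
pendant –CONH2: carbonyl C bonded to C and N → amide.
C–S–C linkage → sulfide (thioether).
–C(=O)NH2: carbonyl C bonded to C and to N → amide (the N is not a separate amine).

alcohol, amide, arene, ester, ketone, sulfide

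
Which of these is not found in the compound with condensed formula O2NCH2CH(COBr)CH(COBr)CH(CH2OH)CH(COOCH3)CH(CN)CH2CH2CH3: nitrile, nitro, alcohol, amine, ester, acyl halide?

acyl halide: present (CH(COBr) — pendant –C(=O)X: carbonyl C bonded to C and halogen → acyl halide).
nitro: present (O2NCH2 — –NO2 on carbon → nitro group).
nitrile: present (CH(CN) — pendant –C≡N: nitrile).
alcohol: present (CH(CH2OH) — pendant –CH2OH on an sp³ backbone C → alcohol).
ester: present (CH(COOCH3) — pendant –COOCH3: carbonyl C bonded to C and –OCH3 → ester).
amine: no segment matches this pattern.

amine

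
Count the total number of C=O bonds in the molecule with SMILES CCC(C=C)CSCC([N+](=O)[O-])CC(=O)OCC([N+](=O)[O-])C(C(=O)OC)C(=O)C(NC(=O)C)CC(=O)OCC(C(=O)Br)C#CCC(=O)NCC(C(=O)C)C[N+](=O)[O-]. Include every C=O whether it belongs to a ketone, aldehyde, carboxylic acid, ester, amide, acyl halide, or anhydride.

CH2COOCH2: ester, 1 C=O (running total 1).
CH(COOCH3): ester, 1 C=O (running total 2).
CO: ketone, 1 C=O (running total 3).
CH(NHCOCH3): amide, 1 C=O (running total 4).
CH2COOCH2: ester, 1 C=O (running total 5).
CH(COBr): acyl halide, 1 C=O (running total 6).
CH2CONHCH2: amide, 1 C=O (running total 7).
CH(COCH3): ketone, 1 C=O (running total 8).

8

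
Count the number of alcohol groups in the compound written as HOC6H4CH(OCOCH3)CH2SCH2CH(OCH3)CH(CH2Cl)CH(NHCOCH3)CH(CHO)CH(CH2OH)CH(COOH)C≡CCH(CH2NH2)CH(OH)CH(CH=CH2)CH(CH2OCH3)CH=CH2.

Working along the chain:
  HOC6H4: –OH attached directly to an aromatic ring → phenol (not alcohol); the ring itself is an arene.
  CH(OCOCH3): pendant –OC(=O)CH3: an acyloxy group → ester.
  CH2SCH2: C–S–C linkage → sulfide (thioether).
  CH(OCH3): pendant –OCH3: C–O–C with sp³ C, no adjacent C=O → ether.
  CH(CH2Cl): pendant –CH2X: halogen on sp³ carbon → alkyl halide.
  CH(NHCOCH3): pendant –NHC(=O)CH3: N bonded to a carbonyl → amide (not amine).
  CH(CHO): pendant –CHO: carbonyl C bonded to C and H → aldehyde.
  CH(CH2OH): pendant –CH2OH on an sp³ backbone C → alcohol.
  CH(COOH): pendant –COOH: carbonyl C bonded to C and –OH → carboxylic acid.
  C≡C: C≡C triple bond → alkyne.
  CH(CH2NH2): pendant –CH2NH2: N on sp³ C, no adjacent C=O → amine.
  CH(OH): –OH on an sp³ carbon → alcohol (secondary).
  CH(CH=CH2): pendant –CH=CH2: C=C double bond → alkene.
  CH(CH2OCH3): pendant –CH2OCH3: C–O–C linkage → ether.
  CH=CH2: C=C double bond → alkene.
Alcohol appears at: CH(CH2OH), CH(OH) → 2.

2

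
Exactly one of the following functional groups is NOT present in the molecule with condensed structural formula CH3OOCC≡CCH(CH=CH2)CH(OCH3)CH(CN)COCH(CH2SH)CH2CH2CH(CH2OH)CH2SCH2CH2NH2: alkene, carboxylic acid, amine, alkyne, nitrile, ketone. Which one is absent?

amine: present (CH2NH2 — –NH2 on an sp³ carbon with no adjacent C=O → amine).
alkyne: present (C≡C — C≡C triple bond → alkyne).
alkene: present (CH(CH=CH2) — pendant –CH=CH2: C=C double bond → alkene).
ketone: present (CO — –C(=O)– with carbon on both sides → ketone).
nitrile: present (CH(CN) — pendant –C≡N: nitrile).
carboxylic acid: absent. In CH3OOC, the acyl oxygen is bonded to carbon (–O–C), not to H, so this is an ester.

carboxylic acid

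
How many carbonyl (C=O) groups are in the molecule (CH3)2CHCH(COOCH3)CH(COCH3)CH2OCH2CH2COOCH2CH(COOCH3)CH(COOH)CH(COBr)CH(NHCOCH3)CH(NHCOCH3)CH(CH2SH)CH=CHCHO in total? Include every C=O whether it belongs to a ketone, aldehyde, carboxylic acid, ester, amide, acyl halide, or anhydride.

9

CH(COOCH3): ester, 1 C=O (running total 1).
CH(COCH3): ketone, 1 C=O (running total 2).
CH2COOCH2: ester, 1 C=O (running total 3).
CH(COOCH3): ester, 1 C=O (running total 4).
CH(COOH): carboxylic acid, 1 C=O (running total 5).
CH(COBr): acyl halide, 1 C=O (running total 6).
CH(NHCOCH3): amide, 1 C=O (running total 7).
CH(NHCOCH3): amide, 1 C=O (running total 8).
CHO: aldehyde, 1 C=O (running total 9).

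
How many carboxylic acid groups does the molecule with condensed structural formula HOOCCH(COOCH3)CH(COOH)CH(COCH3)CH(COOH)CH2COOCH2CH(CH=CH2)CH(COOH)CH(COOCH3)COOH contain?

Taking each segment in turn:
  HOOC: –COOH: carbonyl C bonded to –OH and C → carboxylic acid (the –OH is not a separate alcohol).
  CH(COOCH3): pendant –COOCH3: carbonyl C bonded to C and –OCH3 → ester.
  CH(COOH): pendant –COOH: carbonyl C bonded to C and –OH → carboxylic acid.
  CH(COCH3): pendant –COCH3: carbonyl C bonded to two carbons → ketone.
  CH(COOH): pendant –COOH: carbonyl C bonded to C and –OH → carboxylic acid.
  CH2COOCH2: –C(=O)–O–C with C on the carbonyl side → ester.
  CH(CH=CH2): pendant –CH=CH2: C=C double bond → alkene.
  CH(COOH): pendant –COOH: carbonyl C bonded to C and –OH → carboxylic acid.
  CH(COOCH3): pendant –COOCH3: carbonyl C bonded to C and –OCH3 → ester.
  COOH: –COOH: carbonyl C bonded to –OH and C → carboxylic acid (the –OH is not a separate alcohol).
Carboxylic acid appears at: HOOC, CH(COOH), CH(COOH), CH(COOH), COOH → 5.

5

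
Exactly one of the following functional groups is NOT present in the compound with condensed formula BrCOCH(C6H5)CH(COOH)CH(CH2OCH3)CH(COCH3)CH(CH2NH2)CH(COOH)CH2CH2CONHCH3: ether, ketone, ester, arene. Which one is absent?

ester

ketone: present (CH(COCH3) — pendant –COCH3: carbonyl C bonded to two carbons → ketone).
ether: present (CH(CH2OCH3) — pendant –CH2OCH3: C–O–C linkage → ether).
arene: present (CH(C6H5) — pendant –C6H5: benzene ring → arene).
ester: no segment matches this pattern.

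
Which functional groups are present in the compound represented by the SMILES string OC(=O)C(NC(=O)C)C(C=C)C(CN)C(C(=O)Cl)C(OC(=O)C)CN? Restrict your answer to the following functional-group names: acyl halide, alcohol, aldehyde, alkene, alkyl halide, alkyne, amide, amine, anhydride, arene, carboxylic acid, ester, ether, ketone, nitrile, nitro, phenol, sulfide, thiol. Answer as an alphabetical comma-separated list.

acyl halide, alkene, amide, amine, carboxylic acid, ester

Taking each segment in turn:
  HOOC: –COOH: carbonyl C bonded to –OH and C → carboxylic acid (the –OH is not a separate alcohol).
  CH(NHCOCH3): pendant –NHC(=O)CH3: N bonded to a carbonyl → amide (not amine).
  CH(CH=CH2): pendant –CH=CH2: C=C double bond → alkene.
  CH(CH2NH2): pendant –CH2NH2: N on sp³ C, no adjacent C=O → amine.
  CH(COCl): pendant –C(=O)X: carbonyl C bonded to C and halogen → acyl halide.
  CH(OCOCH3): pendant –OC(=O)CH3: an acyloxy group → ester.
  CH2NH2: –NH2 on an sp³ carbon with no adjacent C=O → amine.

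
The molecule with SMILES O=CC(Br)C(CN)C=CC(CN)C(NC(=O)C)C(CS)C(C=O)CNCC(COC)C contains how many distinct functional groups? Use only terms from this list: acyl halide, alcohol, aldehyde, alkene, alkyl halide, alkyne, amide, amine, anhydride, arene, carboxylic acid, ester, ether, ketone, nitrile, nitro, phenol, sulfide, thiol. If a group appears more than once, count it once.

7

Working along the chain:
  OHC: terminal –CHO: carbonyl C bonded to H and C → aldehyde.
  CH(Br): halogen on an sp³ carbon → alkyl halide.
  CH(CH2NH2): pendant –CH2NH2: N on sp³ C, no adjacent C=O → amine.
  CH=CH: C=C double bond → alkene.
  CH(CH2NH2): pendant –CH2NH2: N on sp³ C, no adjacent C=O → amine.
  CH(NHCOCH3): pendant –NHC(=O)CH3: N bonded to a carbonyl → amide (not amine).
  CH(CH2SH): pendant –CH2SH → thiol.
  CH(CHO): pendant –CHO: carbonyl C bonded to C and H → aldehyde.
  CH2NHCH2: C–N–C with sp³ carbons and no adjacent C=O → amine (secondary).
  CH(CH2OCH3): pendant –CH2OCH3: C–O–C linkage → ether.
Distinct types present: aldehyde, alkene, alkyl halide, amide, amine, ether, thiol.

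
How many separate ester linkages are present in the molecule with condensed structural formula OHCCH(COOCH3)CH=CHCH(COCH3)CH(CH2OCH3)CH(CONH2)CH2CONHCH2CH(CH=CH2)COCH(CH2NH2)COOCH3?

2

terminal –CHO: carbonyl C bonded to H and C → aldehyde.
pendant –COOCH3: carbonyl C bonded to C and –OCH3 → ester.
C=C double bond → alkene.
pendant –COCH3: carbonyl C bonded to two carbons → ketone.
pendant –CH2OCH3: C–O–C linkage → ether.
pendant –CONH2: carbonyl C bonded to C and N → amide.
–C(=O)–N– linkage → amide (the N is not an amine).
pendant –CH=CH2: C=C double bond → alkene.
–C(=O)– with carbon on both sides → ketone.
pendant –CH2NH2: N on sp³ C, no adjacent C=O → amine.
–C(=O)OCH3: carbonyl C bonded to C and to –OCH3 → ester (not ketone + ether).
Ester appears at: CH(COOCH3), COOCH3 → 2.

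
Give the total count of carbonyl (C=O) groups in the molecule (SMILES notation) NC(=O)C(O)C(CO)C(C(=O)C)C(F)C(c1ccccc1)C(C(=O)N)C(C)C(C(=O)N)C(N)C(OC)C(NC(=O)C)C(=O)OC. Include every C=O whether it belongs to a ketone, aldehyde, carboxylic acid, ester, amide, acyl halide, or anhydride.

6

H2NCO: amide, 1 C=O (running total 1).
CH(COCH3): ketone, 1 C=O (running total 2).
CH(CONH2): amide, 1 C=O (running total 3).
CH(CONH2): amide, 1 C=O (running total 4).
CH(NHCOCH3): amide, 1 C=O (running total 5).
COOCH3: ester, 1 C=O (running total 6).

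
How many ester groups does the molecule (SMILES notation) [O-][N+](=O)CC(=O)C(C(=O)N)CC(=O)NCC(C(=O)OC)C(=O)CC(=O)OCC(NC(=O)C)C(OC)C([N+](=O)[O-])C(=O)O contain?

Taking each segment in turn:
  O2NCH2: –NO2 on carbon → nitro group.
  CO: –C(=O)– with carbon on both sides → ketone.
  CH(CONH2): pendant –CONH2: carbonyl C bonded to C and N → amide.
  CH2CONHCH2: –C(=O)–N– linkage → amide (the N is not an amine).
  CH(COOCH3): pendant –COOCH3: carbonyl C bonded to C and –OCH3 → ester.
  CO: –C(=O)– with carbon on both sides → ketone.
  CH2COOCH2: –C(=O)–O–C with C on the carbonyl side → ester.
  CH(NHCOCH3): pendant –NHC(=O)CH3: N bonded to a carbonyl → amide (not amine).
  CH(OCH3): pendant –OCH3: C–O–C with sp³ C, no adjacent C=O → ether.
  CH(NO2): –NO2 on an sp³ carbon → nitro (the N=O is not a carbonyl).
  COOH: –COOH: carbonyl C bonded to –OH and C → carboxylic acid (the –OH is not a separate alcohol).
Ester appears at: CH(COOCH3), CH2COOCH2 → 2.

2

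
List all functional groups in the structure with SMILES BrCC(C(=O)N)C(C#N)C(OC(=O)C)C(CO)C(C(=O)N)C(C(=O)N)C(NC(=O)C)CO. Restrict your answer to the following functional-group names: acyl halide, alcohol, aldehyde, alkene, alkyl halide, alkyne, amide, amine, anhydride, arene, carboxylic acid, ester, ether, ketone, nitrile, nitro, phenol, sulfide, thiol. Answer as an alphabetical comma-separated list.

alcohol, alkyl halide, amide, ester, nitrile

Reading the structure from left to right:
  BrCH2: halogen on an sp³ carbon → alkyl halide.
  CH(CONH2): pendant –CONH2: carbonyl C bonded to C and N → amide.
  CH(CN): pendant –C≡N: nitrile.
  CH(OCOCH3): pendant –OC(=O)CH3: an acyloxy group → ester.
  CH(CH2OH): pendant –CH2OH on an sp³ backbone C → alcohol.
  CH(CONH2): pendant –CONH2: carbonyl C bonded to C and N → amide.
  CH(CONH2): pendant –CONH2: carbonyl C bonded to C and N → amide.
  CH(NHCOCH3): pendant –NHC(=O)CH3: N bonded to a carbonyl → amide (not amine).
  CH2OH: –OH on an sp³ carbon → alcohol.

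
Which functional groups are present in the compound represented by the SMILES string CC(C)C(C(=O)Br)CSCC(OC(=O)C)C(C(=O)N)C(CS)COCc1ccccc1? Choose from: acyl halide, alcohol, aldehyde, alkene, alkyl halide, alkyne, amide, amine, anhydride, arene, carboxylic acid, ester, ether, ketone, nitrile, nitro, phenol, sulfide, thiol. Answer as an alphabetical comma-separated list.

acyl halide, amide, arene, ester, ether, sulfide, thiol

pendant –C(=O)X: carbonyl C bonded to C and halogen → acyl halide.
C–S–C linkage → sulfide (thioether).
pendant –OC(=O)CH3: an acyloxy group → ester.
pendant –CONH2: carbonyl C bonded to C and N → amide.
pendant –CH2SH → thiol.
C–O–C with sp³ carbons on both sides and no adjacent C=O → ether.
–C6H5 phenyl ring → arene.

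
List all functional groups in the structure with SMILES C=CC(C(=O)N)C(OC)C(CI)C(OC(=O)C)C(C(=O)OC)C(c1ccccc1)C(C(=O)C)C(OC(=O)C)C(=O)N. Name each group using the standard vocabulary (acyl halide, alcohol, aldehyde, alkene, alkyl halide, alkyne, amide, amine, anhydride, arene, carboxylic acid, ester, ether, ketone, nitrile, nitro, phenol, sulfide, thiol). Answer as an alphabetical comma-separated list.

C=C double bond → alkene.
pendant –CONH2: carbonyl C bonded to C and N → amide.
pendant –OCH3: C–O–C with sp³ C, no adjacent C=O → ether.
pendant –CH2X: halogen on sp³ carbon → alkyl halide.
pendant –OC(=O)CH3: an acyloxy group → ester.
pendant –COOCH3: carbonyl C bonded to C and –OCH3 → ester.
pendant –C6H5: benzene ring → arene.
pendant –COCH3: carbonyl C bonded to two carbons → ketone.
pendant –OC(=O)CH3: an acyloxy group → ester.
–C(=O)NH2: carbonyl C bonded to C and to N → amide (the N is not a separate amine).

alkene, alkyl halide, amide, arene, ester, ether, ketone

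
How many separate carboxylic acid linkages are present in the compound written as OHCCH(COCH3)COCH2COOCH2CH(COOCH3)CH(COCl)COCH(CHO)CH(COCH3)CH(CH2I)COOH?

1

terminal –CHO: carbonyl C bonded to H and C → aldehyde.
pendant –COCH3: carbonyl C bonded to two carbons → ketone.
–C(=O)– with carbon on both sides → ketone.
–C(=O)–O–C with C on the carbonyl side → ester.
pendant –COOCH3: carbonyl C bonded to C and –OCH3 → ester.
pendant –C(=O)X: carbonyl C bonded to C and halogen → acyl halide.
–C(=O)– with carbon on both sides → ketone.
pendant –CHO: carbonyl C bonded to C and H → aldehyde.
pendant –COCH3: carbonyl C bonded to two carbons → ketone.
pendant –CH2X: halogen on sp³ carbon → alkyl halide.
–COOH: carbonyl C bonded to –OH and C → carboxylic acid (the –OH is not a separate alcohol).
Carboxylic acid appears at: COOH → 1.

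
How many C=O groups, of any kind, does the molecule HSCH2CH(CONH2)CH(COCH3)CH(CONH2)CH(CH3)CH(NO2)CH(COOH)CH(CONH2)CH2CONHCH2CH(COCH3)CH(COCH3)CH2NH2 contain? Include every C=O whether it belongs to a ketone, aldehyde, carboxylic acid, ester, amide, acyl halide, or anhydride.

CH(CONH2): amide, 1 C=O (running total 1).
CH(COCH3): ketone, 1 C=O (running total 2).
CH(CONH2): amide, 1 C=O (running total 3).
CH(COOH): carboxylic acid, 1 C=O (running total 4).
CH(CONH2): amide, 1 C=O (running total 5).
CH2CONHCH2: amide, 1 C=O (running total 6).
CH(COCH3): ketone, 1 C=O (running total 7).
CH(COCH3): ketone, 1 C=O (running total 8).

8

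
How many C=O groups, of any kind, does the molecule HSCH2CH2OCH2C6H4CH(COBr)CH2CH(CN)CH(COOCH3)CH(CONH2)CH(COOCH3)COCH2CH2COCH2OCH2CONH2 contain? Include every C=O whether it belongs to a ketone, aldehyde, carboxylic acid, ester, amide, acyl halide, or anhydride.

CH(COBr): acyl halide, 1 C=O (running total 1).
CH(COOCH3): ester, 1 C=O (running total 2).
CH(CONH2): amide, 1 C=O (running total 3).
CH(COOCH3): ester, 1 C=O (running total 4).
CO: ketone, 1 C=O (running total 5).
CO: ketone, 1 C=O (running total 6).
CONH2: amide, 1 C=O (running total 7).

7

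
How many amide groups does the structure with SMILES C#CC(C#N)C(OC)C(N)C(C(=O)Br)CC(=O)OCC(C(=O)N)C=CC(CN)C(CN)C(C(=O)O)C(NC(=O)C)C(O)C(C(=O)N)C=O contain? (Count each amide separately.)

C≡C triple bond → alkyne.
pendant –C≡N: nitrile.
pendant –OCH3: C–O–C with sp³ C, no adjacent C=O → ether.
–NH2 on an sp³ carbon with no adjacent C=O → amine.
pendant –C(=O)X: carbonyl C bonded to C and halogen → acyl halide.
–C(=O)–O–C with C on the carbonyl side → ester.
pendant –CONH2: carbonyl C bonded to C and N → amide.
C=C double bond → alkene.
pendant –CH2NH2: N on sp³ C, no adjacent C=O → amine.
pendant –CH2NH2: N on sp³ C, no adjacent C=O → amine.
pendant –COOH: carbonyl C bonded to C and –OH → carboxylic acid.
pendant –NHC(=O)CH3: N bonded to a carbonyl → amide (not amine).
–OH on an sp³ carbon → alcohol (secondary).
pendant –CONH2: carbonyl C bonded to C and N → amide.
terminal –CHO: carbonyl C bonded to H and C → aldehyde.
Amide appears at: CH(CONH2), CH(NHCOCH3), CH(CONH2) → 3.

3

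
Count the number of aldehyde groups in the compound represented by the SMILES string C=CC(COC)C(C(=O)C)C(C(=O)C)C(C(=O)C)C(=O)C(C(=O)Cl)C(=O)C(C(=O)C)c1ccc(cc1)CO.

Working along the chain:
  CH2=CH: C=C double bond → alkene.
  CH(CH2OCH3): pendant –CH2OCH3: C–O–C linkage → ether.
  CH(COCH3): pendant –COCH3: carbonyl C bonded to two carbons → ketone.
  CH(COCH3): pendant –COCH3: carbonyl C bonded to two carbons → ketone.
  CH(COCH3): pendant –COCH3: carbonyl C bonded to two carbons → ketone.
  CO: –C(=O)– with carbon on both sides → ketone.
  CH(COCl): pendant –C(=O)X: carbonyl C bonded to C and halogen → acyl halide.
  CO: –C(=O)– with carbon on both sides → ketone.
  CH(COCH3): pendant –COCH3: carbonyl C bonded to two carbons → ketone.
  C6H4: para-disubstituted benzene ring → arene.
  CH2OH: –OH on an sp³ carbon → alcohol.
No segment is a aldehyde: CH(COCH3) is ketone, not aldehyde; CH(COCH3) is ketone, not aldehyde; CH(COCH3) is ketone, not aldehyde. → 0.

0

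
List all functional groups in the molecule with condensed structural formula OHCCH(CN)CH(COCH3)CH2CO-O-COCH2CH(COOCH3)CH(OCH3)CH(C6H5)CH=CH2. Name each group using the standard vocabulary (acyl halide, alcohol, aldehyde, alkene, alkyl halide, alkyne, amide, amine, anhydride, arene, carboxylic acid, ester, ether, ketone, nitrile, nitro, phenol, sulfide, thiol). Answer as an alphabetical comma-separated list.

Working along the chain:
  OHC: terminal –CHO: carbonyl C bonded to H and C → aldehyde.
  CH(CN): pendant –C≡N: nitrile.
  CH(COCH3): pendant –COCH3: carbonyl C bonded to two carbons → ketone.
  CH2CO-O-COCH2: two acyl groups sharing one oxygen, –C(=O)–O–C(=O)– → anhydride.
  CH(COOCH3): pendant –COOCH3: carbonyl C bonded to C and –OCH3 → ester.
  CH(OCH3): pendant –OCH3: C–O–C with sp³ C, no adjacent C=O → ether.
  CH(C6H5): pendant –C6H5: benzene ring → arene.
  CH=CH2: C=C double bond → alkene.

aldehyde, alkene, anhydride, arene, ester, ether, ketone, nitrile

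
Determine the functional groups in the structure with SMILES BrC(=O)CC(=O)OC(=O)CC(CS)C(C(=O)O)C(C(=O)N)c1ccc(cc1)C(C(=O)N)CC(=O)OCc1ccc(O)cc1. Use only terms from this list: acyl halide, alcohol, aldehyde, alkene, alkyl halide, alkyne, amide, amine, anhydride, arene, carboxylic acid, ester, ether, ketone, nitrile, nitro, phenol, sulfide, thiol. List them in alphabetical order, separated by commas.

–C(=O)Br: carbonyl C bonded to C and to a halogen → acyl halide (not alkyl halide).
two acyl groups sharing one oxygen, –C(=O)–O–C(=O)– → anhydride.
pendant –CH2SH → thiol.
pendant –COOH: carbonyl C bonded to C and –OH → carboxylic acid.
pendant –CONH2: carbonyl C bonded to C and N → amide.
para-disubstituted benzene ring → arene.
pendant –CONH2: carbonyl C bonded to C and N → amide.
–C(=O)–O–C with C on the carbonyl side → ester.
–OH attached directly to an aromatic ring → phenol (not alcohol); the ring itself is an arene.

acyl halide, amide, anhydride, arene, carboxylic acid, ester, phenol, thiol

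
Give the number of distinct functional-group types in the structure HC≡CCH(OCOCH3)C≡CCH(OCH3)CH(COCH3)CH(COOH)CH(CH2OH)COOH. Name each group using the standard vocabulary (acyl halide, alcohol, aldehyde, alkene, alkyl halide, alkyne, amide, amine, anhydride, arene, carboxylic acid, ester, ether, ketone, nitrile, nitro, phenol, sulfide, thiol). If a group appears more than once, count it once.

6

C≡C triple bond → alkyne.
pendant –OC(=O)CH3: an acyloxy group → ester.
C≡C triple bond → alkyne.
pendant –OCH3: C–O–C with sp³ C, no adjacent C=O → ether.
pendant –COCH3: carbonyl C bonded to two carbons → ketone.
pendant –COOH: carbonyl C bonded to C and –OH → carboxylic acid.
pendant –CH2OH on an sp³ backbone C → alcohol.
–COOH: carbonyl C bonded to –OH and C → carboxylic acid (the –OH is not a separate alcohol).
Distinct types present: alcohol, alkyne, carboxylic acid, ester, ether, ketone.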